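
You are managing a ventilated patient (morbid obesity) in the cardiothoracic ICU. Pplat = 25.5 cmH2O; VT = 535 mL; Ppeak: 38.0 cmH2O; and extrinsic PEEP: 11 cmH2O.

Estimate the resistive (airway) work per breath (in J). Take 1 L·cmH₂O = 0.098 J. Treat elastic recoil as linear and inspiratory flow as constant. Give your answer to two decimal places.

0.66

With constant inspiratory flow the resistive pressure is constant at PIP − Pplat = 38.0 − 25.5 = 12.5 cmH2O, so resistive work = 12.5 × 0.535 = 6.688 L·cmH2O.
× 0.098 J/(L·cmH2O) → 0.6554 J.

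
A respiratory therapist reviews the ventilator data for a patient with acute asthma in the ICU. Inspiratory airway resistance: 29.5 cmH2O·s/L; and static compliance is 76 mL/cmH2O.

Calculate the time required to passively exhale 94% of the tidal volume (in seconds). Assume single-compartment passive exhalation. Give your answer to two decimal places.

6.31

τ = R × C = 29.5 × 76 mL/cmH2O = 29.5 × 0.076 L/cmH2O = 2.242 s.
Exhaled fraction f = 1 − e^(−t/τ) → t = −τ·ln(1 − f) = −2.242·ln(0.06) = 6.308 s.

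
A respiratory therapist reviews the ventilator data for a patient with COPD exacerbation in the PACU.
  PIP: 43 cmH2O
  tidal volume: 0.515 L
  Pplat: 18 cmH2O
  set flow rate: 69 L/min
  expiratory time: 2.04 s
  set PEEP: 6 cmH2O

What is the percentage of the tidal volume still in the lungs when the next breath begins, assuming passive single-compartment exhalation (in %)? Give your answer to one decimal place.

11.2

Flow: 69 L/min ÷ 60 = 1.15 L/s.
R = (PIP − Pplat)/V̇ = (43 − 18) / 1.15 = 25.0/1.15 = 21.739 cmH2O·s/L.
C = Vt/(Pplat − PEEP) = 515.0 / (18 − 6) = 515.0/12.0 = 42.917 mL/cmH2O.
τ = R × C = 21.739 × 0.04292 L/cmH2O = 0.933 s.
Fraction remaining at end-expiration = e^(−Te/τ) = e^(−2.04/0.933) = 0.1123 → 11.23%.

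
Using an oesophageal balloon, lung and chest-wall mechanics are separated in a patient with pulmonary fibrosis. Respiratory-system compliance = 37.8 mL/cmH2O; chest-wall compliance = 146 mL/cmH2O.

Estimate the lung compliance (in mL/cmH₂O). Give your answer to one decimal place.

51.0

1/CL = 1/Crs − 1/Ccw.
1/CL = 1/37.8 − 1/146 = 0.01961.
CL = 50.994 mL/cmH2O.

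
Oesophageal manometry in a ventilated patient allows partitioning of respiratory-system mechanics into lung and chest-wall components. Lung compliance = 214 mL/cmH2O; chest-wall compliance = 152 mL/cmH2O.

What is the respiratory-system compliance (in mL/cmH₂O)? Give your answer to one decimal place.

88.9

Lung and chest wall are elastances in series: 1/Crs = 1/CL + 1/Ccw.
1/Crs = 1/214 + 1/152 = 0.01125.
Crs = 88.889 mL/cmH2O.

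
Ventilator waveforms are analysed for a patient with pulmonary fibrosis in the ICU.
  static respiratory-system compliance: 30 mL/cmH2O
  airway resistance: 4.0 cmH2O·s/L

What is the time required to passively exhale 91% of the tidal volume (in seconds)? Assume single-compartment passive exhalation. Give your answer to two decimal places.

τ = R × C = 4.0 × 30 mL/cmH2O = 4.0 × 0.030 L/cmH2O = 0.12 s.
Exhaled fraction f = 1 − e^(−t/τ) → t = −τ·ln(1 − f) = −0.12·ln(0.09) = 0.289 s.

0.29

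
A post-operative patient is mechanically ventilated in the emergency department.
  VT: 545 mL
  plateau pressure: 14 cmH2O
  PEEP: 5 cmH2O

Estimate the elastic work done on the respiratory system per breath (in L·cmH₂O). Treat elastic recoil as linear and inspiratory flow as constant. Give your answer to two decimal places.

Elastic work ≈ ½ × (Pplat − PEEP) × Vt = 0.5 × (14 − 5) × 0.545 L = 0.5 × 9.0 × 0.545 = 2.453 L·cmH2O.

2.45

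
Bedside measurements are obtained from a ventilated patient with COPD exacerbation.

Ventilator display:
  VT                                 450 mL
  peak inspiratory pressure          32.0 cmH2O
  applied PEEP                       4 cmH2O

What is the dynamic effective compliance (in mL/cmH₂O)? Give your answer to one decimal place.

Dynamic compliance = Vt / (PIP − PEEP) = 450 / (32.0 − 4) = 450 / 28.0 = 16.071 mL/cmH2O.

16.1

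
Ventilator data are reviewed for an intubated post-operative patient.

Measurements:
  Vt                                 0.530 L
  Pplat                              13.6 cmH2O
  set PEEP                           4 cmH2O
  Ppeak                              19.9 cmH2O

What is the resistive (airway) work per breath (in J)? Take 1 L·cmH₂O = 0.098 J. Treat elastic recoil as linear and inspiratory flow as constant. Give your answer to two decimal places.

With constant inspiratory flow the resistive pressure is constant at PIP − Pplat = 19.9 − 13.6 = 6.3 cmH2O, so resistive work = 6.3 × 0.530 = 3.339 L·cmH2O.
× 0.098 J/(L·cmH2O) → 0.3272 J.

0.33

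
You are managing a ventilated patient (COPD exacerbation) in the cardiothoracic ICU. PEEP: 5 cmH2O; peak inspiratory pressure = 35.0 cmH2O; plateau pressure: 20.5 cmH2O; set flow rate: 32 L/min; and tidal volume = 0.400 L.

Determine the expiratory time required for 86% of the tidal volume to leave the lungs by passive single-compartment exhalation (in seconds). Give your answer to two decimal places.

Flow: 32 L/min ÷ 60 = 0.5333 L/s.
R = (PIP − Pplat)/V̇ = (35.0 − 20.5) / 0.5333 = 14.5/0.5333 = 27.189 cmH2O·s/L.
C = Vt/(Pplat − PEEP) = 400.0 / (20.5 − 5) = 400.0/15.5 = 25.806 mL/cmH2O.
τ = R × C = 27.189 × 0.02581 L/cmH2O = 0.7017 s.
t = −τ·ln(1 − 0.86) = −0.7017·ln(0.14) = 1.38 s.

1.38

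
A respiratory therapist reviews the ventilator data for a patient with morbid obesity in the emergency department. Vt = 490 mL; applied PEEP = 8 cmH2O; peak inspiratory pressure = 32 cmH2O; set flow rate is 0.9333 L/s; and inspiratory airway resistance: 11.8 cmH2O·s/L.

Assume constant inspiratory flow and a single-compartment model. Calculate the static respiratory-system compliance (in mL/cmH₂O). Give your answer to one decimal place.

37.7

Equation of motion (constant flow): PIP = Vt/C + R·V̇ + PEEP.
Vt/C = PIP − R·V̇ − PEEP = 32 − 11.8×0.9333 − 8 = 32 − 11.013 − 8 = 12.987 cmH2O.
C = Vt / 12.987 = 490 / 12.987 = 37.73 mL/cmH2O.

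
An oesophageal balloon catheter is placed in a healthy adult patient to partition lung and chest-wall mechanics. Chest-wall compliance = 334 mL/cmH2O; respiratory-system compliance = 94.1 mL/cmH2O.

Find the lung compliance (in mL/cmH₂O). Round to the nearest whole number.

131

1/CL = 1/Crs − 1/Ccw.
1/CL = 1/94.1 − 1/334 = 0.007633.
CL = 131.01 mL/cmH2O.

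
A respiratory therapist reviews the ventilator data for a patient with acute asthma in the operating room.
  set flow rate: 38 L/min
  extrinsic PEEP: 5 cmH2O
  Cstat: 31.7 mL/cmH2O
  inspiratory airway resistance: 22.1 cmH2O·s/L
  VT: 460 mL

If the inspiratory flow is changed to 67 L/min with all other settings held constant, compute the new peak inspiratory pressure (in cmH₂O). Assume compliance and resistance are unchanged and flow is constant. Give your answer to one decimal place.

44.2

Flow: 38 L/min ÷ 60 = 0.6333 L/s.
New flow: 67 L/min ÷ 60 = 1.1167 L/s.
PIP = Vt/C + R·V̇ + PEEP (constant-flow equation of motion).
Only the resistive term changes: ΔPIP = R × ΔV̇ = 22.1 × (1.1167 − 0.6333) = 22.1 × 0.4834 = 10.683 cmH2O.
Original PIP = 460/31.7 + 22.1×0.6333 + 5 = 33.507 cmH2O; new PIP = 33.507 + (10.683) = 44.19 cmH2O.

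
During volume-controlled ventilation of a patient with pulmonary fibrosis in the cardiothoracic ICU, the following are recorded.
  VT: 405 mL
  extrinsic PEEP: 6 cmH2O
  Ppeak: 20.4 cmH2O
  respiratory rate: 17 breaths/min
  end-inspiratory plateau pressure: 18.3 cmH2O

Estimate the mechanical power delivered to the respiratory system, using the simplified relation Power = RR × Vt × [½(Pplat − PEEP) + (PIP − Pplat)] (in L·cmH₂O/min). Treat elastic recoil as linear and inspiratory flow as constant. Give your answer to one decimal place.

56.8

Per-breath work = Vt × [½(Pplat−PEEP) + (PIP−Pplat)] = 0.405 × [0.5×12.3 + 2.1] = 0.405 × 8.25 = 3.341 L·cmH2O.
Power = 17 × 3.341 = 56.797 L·cmH2O/min.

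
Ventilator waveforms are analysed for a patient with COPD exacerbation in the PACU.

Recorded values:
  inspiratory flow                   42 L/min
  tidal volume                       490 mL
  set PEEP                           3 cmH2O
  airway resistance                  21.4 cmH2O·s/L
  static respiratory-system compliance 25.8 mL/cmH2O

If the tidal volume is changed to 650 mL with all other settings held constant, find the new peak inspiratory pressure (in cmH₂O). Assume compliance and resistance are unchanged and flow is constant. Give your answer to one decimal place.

43.2

Flow: 42 L/min ÷ 60 = 0.7 L/s.
PIP = Vt/C + R·V̇ + PEEP (constant-flow equation of motion).
Only the elastic term changes: ΔPIP = ΔVt / C = (650 − 490) / 25.8 = 6.202 cmH2O.
Original PIP = 490/25.8 + 21.4×0.7 + 3 = 36.972 cmH2O; new PIP = 36.972 + (6.202) = 43.174 cmH2O.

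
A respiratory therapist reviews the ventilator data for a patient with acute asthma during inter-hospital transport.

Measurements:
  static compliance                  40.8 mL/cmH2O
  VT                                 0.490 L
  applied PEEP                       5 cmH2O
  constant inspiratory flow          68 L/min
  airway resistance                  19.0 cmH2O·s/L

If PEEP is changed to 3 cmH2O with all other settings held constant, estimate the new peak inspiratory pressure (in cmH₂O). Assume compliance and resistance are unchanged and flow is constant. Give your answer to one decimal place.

36.5

Flow: 68 L/min ÷ 60 = 1.1333 L/s.
PIP = Vt/C + R·V̇ + PEEP (constant-flow equation of motion).
Only the baseline term changes: ΔPIP = ΔPEEP = 3 − 5 = -2.0 cmH2O.
Original PIP = 490/40.8 + 19.0×1.1333 + 5 = 38.543 cmH2O; new PIP = 38.543 + (-2.0) = 36.543 cmH2O.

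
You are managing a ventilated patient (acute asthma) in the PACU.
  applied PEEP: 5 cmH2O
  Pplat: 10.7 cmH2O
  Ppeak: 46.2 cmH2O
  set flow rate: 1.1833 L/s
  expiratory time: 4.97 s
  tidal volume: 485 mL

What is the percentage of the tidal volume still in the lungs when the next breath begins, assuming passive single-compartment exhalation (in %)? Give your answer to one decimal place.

14.3

R = (PIP − Pplat)/V̇ = (46.2 − 10.7) / 1.1833 = 35.5/1.1833 = 30.001 cmH2O·s/L.
C = Vt/(Pplat − PEEP) = 485.0 / (10.7 − 5) = 485.0/5.7 = 85.088 mL/cmH2O.
τ = R × C = 30.001 × 0.08509 L/cmH2O = 2.553 s.
Fraction remaining at end-expiration = e^(−Te/τ) = e^(−4.97/2.553) = 0.1427 → 14.27%.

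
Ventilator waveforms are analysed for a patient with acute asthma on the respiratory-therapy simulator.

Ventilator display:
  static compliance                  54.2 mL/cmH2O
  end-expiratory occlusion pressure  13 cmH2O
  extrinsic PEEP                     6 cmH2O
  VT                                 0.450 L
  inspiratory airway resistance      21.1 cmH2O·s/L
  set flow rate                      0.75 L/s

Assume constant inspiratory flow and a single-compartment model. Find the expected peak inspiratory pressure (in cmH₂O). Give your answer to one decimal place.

37.1

Total PEEP = 13 cmH2O (set 6 + intrinsic 7); this is the baseline alveolar pressure.
Equation of motion (constant flow): PIP = Vt/C + R·V̇ + PEEP.
PIP = 450/54.2 + 21.1×0.75 + 13 = 8.303 + 15.825 + 13 = 37.128 cmH2O.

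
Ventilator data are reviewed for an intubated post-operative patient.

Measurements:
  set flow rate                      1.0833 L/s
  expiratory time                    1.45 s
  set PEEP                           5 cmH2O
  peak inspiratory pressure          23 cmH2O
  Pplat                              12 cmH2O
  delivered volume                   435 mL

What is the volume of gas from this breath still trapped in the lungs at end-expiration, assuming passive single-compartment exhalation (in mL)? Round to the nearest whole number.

R = (PIP − Pplat)/V̇ = (23 − 12) / 1.0833 = 11.0/1.0833 = 10.154 cmH2O·s/L.
C = Vt/(Pplat − PEEP) = 435.0 / (12 − 5) = 435.0/7.0 = 62.143 mL/cmH2O.
τ = R × C = 10.154 × 0.06214 L/cmH2O = 0.631 s.
Fraction remaining = e^(−Te/τ) = e^(−1.45/0.631) = 0.1005.
Trapped volume = 435.0 × 0.1005 = 43.718 mL.

44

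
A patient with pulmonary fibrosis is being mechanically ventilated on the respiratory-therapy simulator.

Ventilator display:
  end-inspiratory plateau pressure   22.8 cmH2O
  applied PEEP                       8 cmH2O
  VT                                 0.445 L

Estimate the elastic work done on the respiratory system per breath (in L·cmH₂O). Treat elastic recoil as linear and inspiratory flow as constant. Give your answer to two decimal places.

Elastic work ≈ ½ × (Pplat − PEEP) × Vt = 0.5 × (22.8 − 8) × 0.445 L = 0.5 × 14.8 × 0.445 = 3.293 L·cmH2O.

3.29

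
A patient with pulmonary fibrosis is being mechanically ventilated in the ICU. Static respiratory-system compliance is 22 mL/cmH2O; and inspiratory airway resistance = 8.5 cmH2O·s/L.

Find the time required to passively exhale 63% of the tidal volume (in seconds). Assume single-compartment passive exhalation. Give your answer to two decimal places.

τ = R × C = 8.5 × 22 mL/cmH2O = 8.5 × 0.022 L/cmH2O = 0.187 s.
Exhaled fraction f = 1 − e^(−t/τ) → t = −τ·ln(1 − f) = −0.187·ln(0.37) = 0.1859 s.

0.19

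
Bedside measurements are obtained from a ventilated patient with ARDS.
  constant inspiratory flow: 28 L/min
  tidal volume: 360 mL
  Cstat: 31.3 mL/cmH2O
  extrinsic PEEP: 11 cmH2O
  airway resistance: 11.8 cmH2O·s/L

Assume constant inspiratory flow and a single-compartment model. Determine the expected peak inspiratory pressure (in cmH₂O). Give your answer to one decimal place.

Flow: 28 L/min ÷ 60 = 0.4667 L/s.
Equation of motion (constant flow): PIP = Vt/C + R·V̇ + PEEP.
PIP = 360/31.3 + 11.8×0.4667 + 11 = 11.502 + 5.507 + 11 = 28.009 cmH2O.

28.0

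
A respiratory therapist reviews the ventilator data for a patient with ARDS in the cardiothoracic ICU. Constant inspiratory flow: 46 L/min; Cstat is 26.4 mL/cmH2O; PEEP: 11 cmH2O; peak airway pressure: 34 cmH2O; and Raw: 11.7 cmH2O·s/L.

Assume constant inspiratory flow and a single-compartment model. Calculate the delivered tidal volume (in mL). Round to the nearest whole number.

Flow: 46 L/min ÷ 60 = 0.7667 L/s.
Equation of motion (constant flow): PIP = Vt/C + R·V̇ + PEEP.
Vt/C = PIP − R·V̇ − PEEP = 34 − 8.97 − 11 = 14.03 cmH2O.
Vt = C × 14.03 = 26.4 × 14.03 = 370.39 mL.

370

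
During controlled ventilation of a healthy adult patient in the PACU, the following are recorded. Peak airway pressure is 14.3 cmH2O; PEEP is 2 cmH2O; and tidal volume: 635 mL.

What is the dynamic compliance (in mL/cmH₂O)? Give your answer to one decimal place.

51.6

Dynamic compliance = Vt / (PIP − PEEP) = 635 / (14.3 − 2) = 635 / 12.3 = 51.626 mL/cmH2O.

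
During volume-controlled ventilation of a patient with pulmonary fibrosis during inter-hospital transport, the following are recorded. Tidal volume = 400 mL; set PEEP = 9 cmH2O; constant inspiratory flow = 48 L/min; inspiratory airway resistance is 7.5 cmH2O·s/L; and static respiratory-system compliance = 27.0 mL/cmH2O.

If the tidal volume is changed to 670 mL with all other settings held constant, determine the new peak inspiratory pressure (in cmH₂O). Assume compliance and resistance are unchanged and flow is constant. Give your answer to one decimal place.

Flow: 48 L/min ÷ 60 = 0.8 L/s.
PIP = Vt/C + R·V̇ + PEEP (constant-flow equation of motion).
Only the elastic term changes: ΔPIP = ΔVt / C = (670 − 400) / 27.0 = 10.0 cmH2O.
Original PIP = 400/27.0 + 7.5×0.8 + 9 = 29.815 cmH2O; new PIP = 29.815 + (10.0) = 39.815 cmH2O.

39.8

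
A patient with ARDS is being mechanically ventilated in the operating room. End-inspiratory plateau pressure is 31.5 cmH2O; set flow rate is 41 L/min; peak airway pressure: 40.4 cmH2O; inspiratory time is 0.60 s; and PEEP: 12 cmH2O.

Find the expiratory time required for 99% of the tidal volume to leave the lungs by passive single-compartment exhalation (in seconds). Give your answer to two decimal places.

Flow: 41 L/min ÷ 60 = 0.6833 L/s.
Vt = flow × Ti = 0.6833 L/s × 0.60 s × 1000 mL/L = 409.98 mL.
R = (PIP − Pplat)/V̇ = (40.4 − 31.5) / 0.6833 = 8.9/0.6833 = 13.025 cmH2O·s/L.
C = Vt/(Pplat − PEEP) = 409.98 / (31.5 − 12) = 409.98/19.5 = 21.025 mL/cmH2O.
τ = R × C = 13.025 × 0.02103 L/cmH2O = 0.2739 s.
t = −τ·ln(1 − 0.99) = −0.2739·ln(0.01) = 1.261 s.

1.26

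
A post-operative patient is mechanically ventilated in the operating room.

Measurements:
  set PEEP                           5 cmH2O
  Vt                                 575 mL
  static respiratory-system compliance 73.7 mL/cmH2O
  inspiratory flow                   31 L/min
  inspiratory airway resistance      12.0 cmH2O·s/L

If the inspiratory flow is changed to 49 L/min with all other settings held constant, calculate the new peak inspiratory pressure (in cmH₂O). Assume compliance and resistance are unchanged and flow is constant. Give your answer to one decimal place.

22.6

Flow: 31 L/min ÷ 60 = 0.5167 L/s.
New flow: 49 L/min ÷ 60 = 0.8167 L/s.
PIP = Vt/C + R·V̇ + PEEP (constant-flow equation of motion).
Only the resistive term changes: ΔPIP = R × ΔV̇ = 12.0 × (0.8167 − 0.5167) = 12.0 × 0.3 = 3.6 cmH2O.
Original PIP = 575/73.7 + 12.0×0.5167 + 5 = 19.002 cmH2O; new PIP = 19.002 + (3.6) = 22.602 cmH2O.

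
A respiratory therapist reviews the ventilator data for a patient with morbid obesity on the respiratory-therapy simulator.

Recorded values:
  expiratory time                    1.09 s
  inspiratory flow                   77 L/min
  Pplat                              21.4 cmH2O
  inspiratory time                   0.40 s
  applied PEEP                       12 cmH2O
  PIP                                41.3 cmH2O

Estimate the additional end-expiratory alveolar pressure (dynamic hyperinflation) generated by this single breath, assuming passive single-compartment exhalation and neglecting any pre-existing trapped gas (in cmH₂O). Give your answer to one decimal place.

Flow: 77 L/min ÷ 60 = 1.2833 L/s.
Vt = flow × Ti = 1.2833 L/s × 0.40 s × 1000 mL/L = 513.32 mL.
R = (PIP − Pplat)/V̇ = (41.3 − 21.4) / 1.2833 = 19.9/1.2833 = 15.507 cmH2O·s/L.
C = Vt/(Pplat − PEEP) = 513.32 / (21.4 − 12) = 513.32/9.4 = 54.609 mL/cmH2O.
τ = R × C = 15.507 × 0.05461 L/cmH2O = 0.8468 s.
Fraction remaining = e^(−Te/τ) = e^(−1.09/0.8468) = 0.276; trapped volume = 513.32 × 0.276 = 141.68 mL.
Additional alveolar pressure from trapping ≈ V_trapped / C = 141.68 / 54.609 = 2.594 cmH2O.

2.6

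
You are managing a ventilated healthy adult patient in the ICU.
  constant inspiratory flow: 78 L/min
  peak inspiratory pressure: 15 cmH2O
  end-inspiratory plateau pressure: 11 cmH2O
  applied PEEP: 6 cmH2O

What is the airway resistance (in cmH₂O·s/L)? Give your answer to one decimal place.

Flow: 78 L/min ÷ 60 = 1.3 L/s.
Raw = (PIP − Pplat) / flow = (15 − 11) / 1.3 = 4.0 / 1.3 = 3.077 cmH2O·s/L.

3.1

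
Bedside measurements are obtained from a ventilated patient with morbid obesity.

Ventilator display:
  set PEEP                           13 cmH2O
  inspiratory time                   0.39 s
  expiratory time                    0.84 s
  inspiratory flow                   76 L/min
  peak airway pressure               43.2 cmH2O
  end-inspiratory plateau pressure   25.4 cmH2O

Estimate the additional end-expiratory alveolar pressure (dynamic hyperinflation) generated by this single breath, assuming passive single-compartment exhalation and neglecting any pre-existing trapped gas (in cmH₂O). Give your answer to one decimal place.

Flow: 76 L/min ÷ 60 = 1.2667 L/s.
Vt = flow × Ti = 1.2667 L/s × 0.39 s × 1000 mL/L = 494.01 mL.
R = (PIP − Pplat)/V̇ = (43.2 − 25.4) / 1.2667 = 17.8/1.2667 = 14.052 cmH2O·s/L.
C = Vt/(Pplat − PEEP) = 494.01 / (25.4 − 13) = 494.01/12.4 = 39.84 mL/cmH2O.
τ = R × C = 14.052 × 0.03984 L/cmH2O = 0.5598 s.
Fraction remaining = e^(−Te/τ) = e^(−0.84/0.5598) = 0.223; trapped volume = 494.01 × 0.223 = 110.16 mL.
Additional alveolar pressure from trapping ≈ V_trapped / C = 110.16 / 39.84 = 2.765 cmH2O.

2.8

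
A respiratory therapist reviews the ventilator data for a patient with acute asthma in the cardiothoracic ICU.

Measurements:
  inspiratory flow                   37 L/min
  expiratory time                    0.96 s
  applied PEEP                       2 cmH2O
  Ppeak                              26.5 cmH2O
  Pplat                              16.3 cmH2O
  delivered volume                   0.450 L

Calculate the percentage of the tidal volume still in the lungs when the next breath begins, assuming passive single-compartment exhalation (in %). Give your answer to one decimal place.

15.8

Flow: 37 L/min ÷ 60 = 0.6167 L/s.
R = (PIP − Pplat)/V̇ = (26.5 − 16.3) / 0.6167 = 10.2/0.6167 = 16.54 cmH2O·s/L.
C = Vt/(Pplat − PEEP) = 450.0 / (16.3 − 2) = 450.0/14.3 = 31.469 mL/cmH2O.
τ = R × C = 16.54 × 0.03147 L/cmH2O = 0.5205 s.
Fraction remaining at end-expiration = e^(−Te/τ) = e^(−0.96/0.5205) = 0.1581 → 15.81%.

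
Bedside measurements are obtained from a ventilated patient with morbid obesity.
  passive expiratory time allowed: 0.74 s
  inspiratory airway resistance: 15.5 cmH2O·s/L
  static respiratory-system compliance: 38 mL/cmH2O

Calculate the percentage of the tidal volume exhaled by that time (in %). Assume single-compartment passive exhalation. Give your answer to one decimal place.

τ = R × C = 15.5 × 38 mL/cmH2O = 15.5 × 0.038 L/cmH2O = 0.589 s.
Passive exhalation: V(t)/V₀ = e^(−t/τ) = e^(−0.74/0.589) = 0.2847.
Fraction exhaled = 1 − 0.2847 = 0.7153 → 71.53%.

71.5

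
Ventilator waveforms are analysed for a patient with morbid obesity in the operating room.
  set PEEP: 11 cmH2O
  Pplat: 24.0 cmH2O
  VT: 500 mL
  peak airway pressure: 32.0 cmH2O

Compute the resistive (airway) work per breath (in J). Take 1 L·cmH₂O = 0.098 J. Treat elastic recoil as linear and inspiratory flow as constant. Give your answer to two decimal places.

With constant inspiratory flow the resistive pressure is constant at PIP − Pplat = 32.0 − 24.0 = 8.0 cmH2O, so resistive work = 8.0 × 0.500 = 4.0 L·cmH2O.
× 0.098 J/(L·cmH2O) → 0.392 J.

0.39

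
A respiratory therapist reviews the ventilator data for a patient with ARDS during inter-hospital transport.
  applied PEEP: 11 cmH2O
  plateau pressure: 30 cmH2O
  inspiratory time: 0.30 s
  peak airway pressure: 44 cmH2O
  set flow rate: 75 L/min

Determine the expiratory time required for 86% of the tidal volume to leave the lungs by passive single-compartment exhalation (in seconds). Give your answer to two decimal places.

Flow: 75 L/min ÷ 60 = 1.25 L/s.
Vt = flow × Ti = 1.25 L/s × 0.30 s × 1000 mL/L = 375.0 mL.
R = (PIP − Pplat)/V̇ = (44 − 30) / 1.25 = 14.0/1.25 = 11.2 cmH2O·s/L.
C = Vt/(Pplat − PEEP) = 375.0 / (30 − 11) = 375.0/19.0 = 19.737 mL/cmH2O.
τ = R × C = 11.2 × 0.01974 L/cmH2O = 0.2211 s.
t = −τ·ln(1 − 0.86) = −0.2211·ln(0.14) = 0.4347 s.

0.43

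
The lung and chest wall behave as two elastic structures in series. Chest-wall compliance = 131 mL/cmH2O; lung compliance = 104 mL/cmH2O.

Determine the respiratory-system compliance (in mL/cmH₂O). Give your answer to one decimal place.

Lung and chest wall are elastances in series: 1/Crs = 1/CL + 1/Ccw.
1/Crs = 1/104 + 1/131 = 0.01725.
Crs = 57.971 mL/cmH2O.

58.0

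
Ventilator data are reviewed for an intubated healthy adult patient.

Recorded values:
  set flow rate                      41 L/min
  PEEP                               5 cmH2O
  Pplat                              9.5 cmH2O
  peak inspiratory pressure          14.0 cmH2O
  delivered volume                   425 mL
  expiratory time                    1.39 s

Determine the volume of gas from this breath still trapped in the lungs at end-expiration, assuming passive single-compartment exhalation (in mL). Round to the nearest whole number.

45

Flow: 41 L/min ÷ 60 = 0.6833 L/s.
R = (PIP − Pplat)/V̇ = (14.0 − 9.5) / 0.6833 = 4.5/0.6833 = 6.586 cmH2O·s/L.
C = Vt/(Pplat − PEEP) = 425.0 / (9.5 − 5) = 425.0/4.5 = 94.444 mL/cmH2O.
τ = R × C = 6.586 × 0.09444 L/cmH2O = 0.622 s.
Fraction remaining = e^(−Te/τ) = e^(−1.39/0.622) = 0.107.
Trapped volume = 425.0 × 0.107 = 45.475 mL.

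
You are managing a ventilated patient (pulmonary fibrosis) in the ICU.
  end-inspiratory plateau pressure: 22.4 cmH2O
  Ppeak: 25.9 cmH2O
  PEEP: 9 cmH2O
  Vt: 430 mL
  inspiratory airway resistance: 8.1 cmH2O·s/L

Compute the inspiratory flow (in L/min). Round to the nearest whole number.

flow = (PIP − Pplat) / Raw = (25.9 − 22.4) / 8.1 = 0.4321 L/s × 60 = 25.926 L/min.

26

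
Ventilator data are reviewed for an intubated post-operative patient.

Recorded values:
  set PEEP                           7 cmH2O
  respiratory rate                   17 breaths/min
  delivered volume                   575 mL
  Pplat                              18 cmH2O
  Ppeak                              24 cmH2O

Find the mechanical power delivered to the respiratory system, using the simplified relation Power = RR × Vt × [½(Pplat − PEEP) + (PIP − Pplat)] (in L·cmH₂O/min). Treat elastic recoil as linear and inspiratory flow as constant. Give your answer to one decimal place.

112.4

Per-breath work = Vt × [½(Pplat−PEEP) + (PIP−Pplat)] = 0.575 × [0.5×11.0 + 6.0] = 0.575 × 11.5 = 6.613 L·cmH2O.
Power = 17 × 6.613 = 112.42 L·cmH2O/min.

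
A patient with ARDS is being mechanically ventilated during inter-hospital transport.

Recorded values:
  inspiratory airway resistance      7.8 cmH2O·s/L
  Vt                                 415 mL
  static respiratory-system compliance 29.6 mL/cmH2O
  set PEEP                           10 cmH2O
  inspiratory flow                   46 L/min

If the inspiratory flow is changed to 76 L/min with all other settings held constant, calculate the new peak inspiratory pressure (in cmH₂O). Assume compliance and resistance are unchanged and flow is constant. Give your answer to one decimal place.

Flow: 46 L/min ÷ 60 = 0.7667 L/s.
New flow: 76 L/min ÷ 60 = 1.2667 L/s.
PIP = Vt/C + R·V̇ + PEEP (constant-flow equation of motion).
Only the resistive term changes: ΔPIP = R × ΔV̇ = 7.8 × (1.2667 − 0.7667) = 7.8 × 0.5 = 3.9 cmH2O.
Original PIP = 415/29.6 + 7.8×0.7667 + 10 = 30.001 cmH2O; new PIP = 30.001 + (3.9) = 33.901 cmH2O.

33.9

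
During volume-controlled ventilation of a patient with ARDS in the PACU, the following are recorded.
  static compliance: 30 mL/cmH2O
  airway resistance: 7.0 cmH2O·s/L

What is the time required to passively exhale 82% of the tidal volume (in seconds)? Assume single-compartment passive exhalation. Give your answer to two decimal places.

τ = R × C = 7.0 × 30 mL/cmH2O = 7.0 × 0.030 L/cmH2O = 0.21 s.
Exhaled fraction f = 1 − e^(−t/τ) → t = −τ·ln(1 − f) = −0.21·ln(0.18) = 0.3601 s.

0.36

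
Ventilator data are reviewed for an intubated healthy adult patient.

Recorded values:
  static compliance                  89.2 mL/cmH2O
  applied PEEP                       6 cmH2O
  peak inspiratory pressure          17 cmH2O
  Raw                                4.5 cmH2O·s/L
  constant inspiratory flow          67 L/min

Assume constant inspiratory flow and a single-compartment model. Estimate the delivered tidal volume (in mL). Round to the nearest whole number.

Flow: 67 L/min ÷ 60 = 1.1167 L/s.
Equation of motion (constant flow): PIP = Vt/C + R·V̇ + PEEP.
Vt/C = PIP − R·V̇ − PEEP = 17 − 5.025 − 6 = 5.975 cmH2O.
Vt = C × 5.975 = 89.2 × 5.975 = 532.97 mL.

533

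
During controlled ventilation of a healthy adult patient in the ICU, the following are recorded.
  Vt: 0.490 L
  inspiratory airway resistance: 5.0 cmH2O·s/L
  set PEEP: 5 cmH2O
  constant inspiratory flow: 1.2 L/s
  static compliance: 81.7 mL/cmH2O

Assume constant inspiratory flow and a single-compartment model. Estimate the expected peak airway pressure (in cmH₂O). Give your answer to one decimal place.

17.0

Equation of motion (constant flow): PIP = Vt/C + R·V̇ + PEEP.
PIP = 490/81.7 + 5.0×1.2 + 5 = 5.998 + 6.0 + 5 = 16.998 cmH2O.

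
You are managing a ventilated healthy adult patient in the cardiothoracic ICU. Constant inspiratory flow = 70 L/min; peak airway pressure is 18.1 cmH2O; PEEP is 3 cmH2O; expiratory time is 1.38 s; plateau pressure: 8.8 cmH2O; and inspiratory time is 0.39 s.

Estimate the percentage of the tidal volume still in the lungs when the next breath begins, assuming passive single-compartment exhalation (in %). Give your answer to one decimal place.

Flow: 70 L/min ÷ 60 = 1.1667 L/s.
Vt = flow × Ti = 1.1667 L/s × 0.39 s × 1000 mL/L = 455.01 mL.
R = (PIP − Pplat)/V̇ = (18.1 − 8.8) / 1.1667 = 9.3/1.1667 = 7.971 cmH2O·s/L.
C = Vt/(Pplat − PEEP) = 455.01 / (8.8 − 3) = 455.01/5.8 = 78.45 mL/cmH2O.
τ = R × C = 7.971 × 0.07845 L/cmH2O = 0.6253 s.
Fraction remaining at end-expiration = e^(−Te/τ) = e^(−1.38/0.6253) = 0.11 → 11.0%.

11.0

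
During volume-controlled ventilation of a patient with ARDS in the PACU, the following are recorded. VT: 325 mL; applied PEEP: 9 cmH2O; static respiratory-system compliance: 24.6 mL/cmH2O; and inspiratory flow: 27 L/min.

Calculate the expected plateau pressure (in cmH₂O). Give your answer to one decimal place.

22.2

Pplat = PEEP + Vt / Cstat = 9 + 325 / 24.6 = 9 + 13.211 = 22.211 cmH2O.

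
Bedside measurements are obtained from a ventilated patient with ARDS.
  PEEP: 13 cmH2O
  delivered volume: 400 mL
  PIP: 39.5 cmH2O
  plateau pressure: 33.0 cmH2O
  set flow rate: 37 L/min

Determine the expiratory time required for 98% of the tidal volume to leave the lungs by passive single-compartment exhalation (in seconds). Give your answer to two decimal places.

0.82

Flow: 37 L/min ÷ 60 = 0.6167 L/s.
R = (PIP − Pplat)/V̇ = (39.5 − 33.0) / 0.6167 = 6.5/0.6167 = 10.54 cmH2O·s/L.
C = Vt/(Pplat − PEEP) = 400.0 / (33.0 − 13) = 400.0/20.0 = 20.0 mL/cmH2O.
τ = R × C = 10.54 × 0.02 L/cmH2O = 0.2108 s.
t = −τ·ln(1 − 0.98) = −0.2108·ln(0.02) = 0.8247 s.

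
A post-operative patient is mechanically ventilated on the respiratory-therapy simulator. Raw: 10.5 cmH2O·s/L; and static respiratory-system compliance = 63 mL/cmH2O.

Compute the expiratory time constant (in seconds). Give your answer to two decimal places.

0.66

τ = R × C = 10.5 × 63 mL/cmH2O = 10.5 × 0.063 L/cmH2O = 0.6615 s.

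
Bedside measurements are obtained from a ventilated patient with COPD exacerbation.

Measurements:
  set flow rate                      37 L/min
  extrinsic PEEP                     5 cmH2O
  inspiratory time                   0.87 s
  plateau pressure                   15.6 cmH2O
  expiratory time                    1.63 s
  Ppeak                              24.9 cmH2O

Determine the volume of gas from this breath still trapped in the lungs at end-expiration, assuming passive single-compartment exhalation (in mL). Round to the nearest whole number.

63

Flow: 37 L/min ÷ 60 = 0.6167 L/s.
Vt = flow × Ti = 0.6167 L/s × 0.87 s × 1000 mL/L = 536.53 mL.
R = (PIP − Pplat)/V̇ = (24.9 − 15.6) / 0.6167 = 9.3/0.6167 = 15.08 cmH2O·s/L.
C = Vt/(Pplat − PEEP) = 536.53 / (15.6 − 5) = 536.53/10.6 = 50.616 mL/cmH2O.
τ = R × C = 15.08 × 0.05062 L/cmH2O = 0.7633 s.
Fraction remaining = e^(−Te/τ) = e^(−1.63/0.7633) = 0.1182.
Trapped volume = 536.53 × 0.1182 = 63.418 mL.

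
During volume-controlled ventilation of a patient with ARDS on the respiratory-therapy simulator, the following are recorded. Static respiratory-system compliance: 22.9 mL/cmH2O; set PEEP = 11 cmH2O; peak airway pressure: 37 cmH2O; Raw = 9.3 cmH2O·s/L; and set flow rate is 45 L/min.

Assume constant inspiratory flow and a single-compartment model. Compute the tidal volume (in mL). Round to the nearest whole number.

436

Flow: 45 L/min ÷ 60 = 0.75 L/s.
Equation of motion (constant flow): PIP = Vt/C + R·V̇ + PEEP.
Vt/C = PIP − R·V̇ − PEEP = 37 − 6.975 − 11 = 19.025 cmH2O.
Vt = C × 19.025 = 22.9 × 19.025 = 435.67 mL.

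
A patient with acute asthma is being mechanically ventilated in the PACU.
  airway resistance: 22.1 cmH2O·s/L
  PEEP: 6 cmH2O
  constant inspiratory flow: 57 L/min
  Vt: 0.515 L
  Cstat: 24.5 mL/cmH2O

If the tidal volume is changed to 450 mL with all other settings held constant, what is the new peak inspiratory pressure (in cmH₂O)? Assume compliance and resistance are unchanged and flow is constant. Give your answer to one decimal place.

Flow: 57 L/min ÷ 60 = 0.95 L/s.
PIP = Vt/C + R·V̇ + PEEP (constant-flow equation of motion).
Only the elastic term changes: ΔPIP = ΔVt / C = (450 − 515) / 24.5 = -2.653 cmH2O.
Original PIP = 515/24.5 + 22.1×0.95 + 6 = 48.015 cmH2O; new PIP = 48.015 + (-2.653) = 45.362 cmH2O.

45.4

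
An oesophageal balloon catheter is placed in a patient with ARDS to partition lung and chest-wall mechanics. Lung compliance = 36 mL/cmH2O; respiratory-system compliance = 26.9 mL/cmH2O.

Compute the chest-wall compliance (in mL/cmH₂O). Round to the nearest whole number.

1/Ccw = 1/Crs − 1/CL.
1/Ccw = 1/26.9 − 1/36 = 0.009397.
Ccw = 106.42 mL/cmH2O.

106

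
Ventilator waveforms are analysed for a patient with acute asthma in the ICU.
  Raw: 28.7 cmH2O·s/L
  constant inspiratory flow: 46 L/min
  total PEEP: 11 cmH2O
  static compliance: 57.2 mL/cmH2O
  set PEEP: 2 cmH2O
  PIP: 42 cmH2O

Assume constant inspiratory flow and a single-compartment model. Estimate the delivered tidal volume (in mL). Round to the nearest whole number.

515

Flow: 46 L/min ÷ 60 = 0.7667 L/s.
Total PEEP = 11 cmH2O (set 2 + intrinsic 9); this is the baseline alveolar pressure.
Equation of motion (constant flow): PIP = Vt/C + R·V̇ + PEEP.
Vt/C = PIP − R·V̇ − PEEP = 42 − 22.004 − 11 = 8.996 cmH2O.
Vt = C × 8.996 = 57.2 × 8.996 = 514.57 mL.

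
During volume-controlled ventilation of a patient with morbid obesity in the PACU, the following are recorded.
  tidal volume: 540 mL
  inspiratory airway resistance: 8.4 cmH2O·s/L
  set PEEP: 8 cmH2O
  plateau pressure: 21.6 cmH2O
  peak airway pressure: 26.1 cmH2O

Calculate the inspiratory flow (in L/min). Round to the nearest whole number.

32

flow = (PIP − Pplat) / Raw = (26.1 − 21.6) / 8.4 = 0.5357 L/s × 60 = 32.142 L/min.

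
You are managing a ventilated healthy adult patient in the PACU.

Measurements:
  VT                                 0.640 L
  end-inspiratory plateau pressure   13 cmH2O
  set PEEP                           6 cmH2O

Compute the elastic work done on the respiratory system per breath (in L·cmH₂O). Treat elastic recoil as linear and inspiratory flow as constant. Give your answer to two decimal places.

2.24

Elastic work ≈ ½ × (Pplat − PEEP) × Vt = 0.5 × (13 − 6) × 0.640 L = 0.5 × 7.0 × 0.640 = 2.24 L·cmH2O.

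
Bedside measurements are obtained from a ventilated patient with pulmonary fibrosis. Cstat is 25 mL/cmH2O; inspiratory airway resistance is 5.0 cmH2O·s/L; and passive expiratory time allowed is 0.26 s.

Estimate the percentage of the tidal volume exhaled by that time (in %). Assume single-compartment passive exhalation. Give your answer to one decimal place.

τ = R × C = 5.0 × 25 mL/cmH2O = 5.0 × 0.025 L/cmH2O = 0.125 s.
Passive exhalation: V(t)/V₀ = e^(−t/τ) = e^(−0.26/0.125) = 0.1249.
Fraction exhaled = 1 − 0.1249 = 0.8751 → 87.51%.

87.5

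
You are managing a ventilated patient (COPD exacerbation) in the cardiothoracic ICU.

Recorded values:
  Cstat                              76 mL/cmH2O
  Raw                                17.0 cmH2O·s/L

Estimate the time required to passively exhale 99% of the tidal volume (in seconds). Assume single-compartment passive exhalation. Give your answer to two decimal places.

τ = R × C = 17.0 × 76 mL/cmH2O = 17.0 × 0.076 L/cmH2O = 1.292 s.
Exhaled fraction f = 1 − e^(−t/τ) → t = −τ·ln(1 − f) = −1.292·ln(0.01) = 5.95 s.

5.95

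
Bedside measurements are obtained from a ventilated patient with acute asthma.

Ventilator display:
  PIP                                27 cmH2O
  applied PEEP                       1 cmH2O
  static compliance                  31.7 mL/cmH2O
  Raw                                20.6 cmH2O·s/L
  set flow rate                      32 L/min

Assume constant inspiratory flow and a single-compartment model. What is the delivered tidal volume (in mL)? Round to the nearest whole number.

Flow: 32 L/min ÷ 60 = 0.5333 L/s.
Equation of motion (constant flow): PIP = Vt/C + R·V̇ + PEEP.
Vt/C = PIP − R·V̇ − PEEP = 27 − 10.986 − 1 = 15.014 cmH2O.
Vt = C × 15.014 = 31.7 × 15.014 = 475.94 mL.

476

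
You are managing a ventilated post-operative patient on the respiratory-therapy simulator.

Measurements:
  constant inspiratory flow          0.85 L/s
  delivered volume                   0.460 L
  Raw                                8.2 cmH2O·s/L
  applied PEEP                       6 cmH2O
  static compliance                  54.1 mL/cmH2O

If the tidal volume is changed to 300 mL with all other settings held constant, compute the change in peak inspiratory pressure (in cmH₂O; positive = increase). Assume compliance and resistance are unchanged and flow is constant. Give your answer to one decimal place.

-3.0

PIP = Vt/C + R·V̇ + PEEP (constant-flow equation of motion).
Only the elastic term changes: ΔPIP = ΔVt / C = (300 − 460) / 54.1 = -2.957 cmH2O.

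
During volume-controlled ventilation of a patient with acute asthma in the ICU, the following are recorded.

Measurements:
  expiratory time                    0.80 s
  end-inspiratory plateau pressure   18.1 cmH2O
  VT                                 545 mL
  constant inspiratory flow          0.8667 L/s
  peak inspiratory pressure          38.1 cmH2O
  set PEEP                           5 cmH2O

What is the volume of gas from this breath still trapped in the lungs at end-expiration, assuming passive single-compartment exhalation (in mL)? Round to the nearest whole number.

R = (PIP − Pplat)/V̇ = (38.1 − 18.1) / 0.8667 = 20.0/0.8667 = 23.076 cmH2O·s/L.
C = Vt/(Pplat − PEEP) = 545.0 / (18.1 − 5) = 545.0/13.1 = 41.603 mL/cmH2O.
τ = R × C = 23.076 × 0.0416 L/cmH2O = 0.96 s.
Fraction remaining = e^(−Te/τ) = e^(−0.80/0.96) = 0.4346.
Trapped volume = 545.0 × 0.4346 = 236.86 mL.

237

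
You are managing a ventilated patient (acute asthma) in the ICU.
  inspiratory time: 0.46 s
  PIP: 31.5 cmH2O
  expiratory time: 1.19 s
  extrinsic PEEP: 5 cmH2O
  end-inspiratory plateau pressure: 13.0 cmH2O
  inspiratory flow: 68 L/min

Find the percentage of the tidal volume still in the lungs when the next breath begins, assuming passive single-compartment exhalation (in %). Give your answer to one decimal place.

Flow: 68 L/min ÷ 60 = 1.1333 L/s.
Vt = flow × Ti = 1.1333 L/s × 0.46 s × 1000 mL/L = 521.32 mL.
R = (PIP − Pplat)/V̇ = (31.5 − 13.0) / 1.1333 = 18.5/1.1333 = 16.324 cmH2O·s/L.
C = Vt/(Pplat − PEEP) = 521.32 / (13.0 − 5) = 521.32/8.0 = 65.165 mL/cmH2O.
τ = R × C = 16.324 × 0.06517 L/cmH2O = 1.064 s.
Fraction remaining at end-expiration = e^(−Te/τ) = e^(−1.19/1.064) = 0.3268 → 32.68%.

32.7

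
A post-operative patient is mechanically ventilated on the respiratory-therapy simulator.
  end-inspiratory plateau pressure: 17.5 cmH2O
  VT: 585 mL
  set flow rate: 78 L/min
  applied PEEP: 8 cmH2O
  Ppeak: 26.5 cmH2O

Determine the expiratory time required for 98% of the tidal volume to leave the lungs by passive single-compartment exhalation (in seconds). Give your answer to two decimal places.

1.67

Flow: 78 L/min ÷ 60 = 1.3 L/s.
R = (PIP − Pplat)/V̇ = (26.5 − 17.5) / 1.3 = 9.0/1.3 = 6.923 cmH2O·s/L.
C = Vt/(Pplat − PEEP) = 585.0 / (17.5 − 8) = 585.0/9.5 = 61.579 mL/cmH2O.
τ = R × C = 6.923 × 0.06158 L/cmH2O = 0.4263 s.
t = −τ·ln(1 − 0.98) = −0.4263·ln(0.02) = 1.668 s.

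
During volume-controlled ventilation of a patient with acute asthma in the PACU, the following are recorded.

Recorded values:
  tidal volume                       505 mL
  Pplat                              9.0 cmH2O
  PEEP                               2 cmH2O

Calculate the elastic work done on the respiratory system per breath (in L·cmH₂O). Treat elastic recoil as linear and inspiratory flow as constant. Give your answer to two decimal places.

1.77

Elastic work ≈ ½ × (Pplat − PEEP) × Vt = 0.5 × (9.0 − 2) × 0.505 L = 0.5 × 7.0 × 0.505 = 1.768 L·cmH2O.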